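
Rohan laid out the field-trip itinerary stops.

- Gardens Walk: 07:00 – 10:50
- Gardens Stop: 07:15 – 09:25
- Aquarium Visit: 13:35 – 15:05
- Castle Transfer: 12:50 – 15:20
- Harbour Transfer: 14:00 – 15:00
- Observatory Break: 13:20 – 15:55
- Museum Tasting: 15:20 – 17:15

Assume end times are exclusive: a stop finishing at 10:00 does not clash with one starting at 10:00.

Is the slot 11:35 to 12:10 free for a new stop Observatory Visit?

Yes — the slot is free

Gardens Walk: ends 10:50 at or before Observatory Visit starts 11:35 → clear.
Gardens Stop: ends 09:25 at or before Observatory Visit starts 11:35 → clear.
Castle Transfer: starts 12:50 at or after Observatory Visit ends 12:10 → clear.
Observatory Break: starts 13:20 at or after Observatory Visit ends 12:10 → clear.
Aquarium Visit: starts 13:35 at or after Observatory Visit ends 12:10 → clear.
Harbour Transfer: starts 14:00 at or after Observatory Visit ends 12:10 → clear.
Museum Tasting: starts 15:20 at or after Observatory Visit ends 12:10 → clear.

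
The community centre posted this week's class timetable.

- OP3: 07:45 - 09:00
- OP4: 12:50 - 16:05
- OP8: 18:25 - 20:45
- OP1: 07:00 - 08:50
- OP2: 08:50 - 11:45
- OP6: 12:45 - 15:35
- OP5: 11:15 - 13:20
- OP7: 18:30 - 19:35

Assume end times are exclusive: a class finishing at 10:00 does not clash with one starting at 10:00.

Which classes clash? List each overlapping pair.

Sorted by start: OP1, OP3, OP2, OP5, OP6, OP4, OP8, OP7.
OP3 starts before OP1 ends → OP1 and OP3 overlap.
OP2 starts exactly when OP1 ends (back-to-back, no overlap); OP1 is clear from here.
OP2 starts before OP3 ends → OP3 and OP2 overlap.
OP5 starts after OP3 ends; OP3 is clear from here.
OP5 starts before OP2 ends → OP2 and OP5 overlap.
OP6 starts after OP2 ends; OP2 is clear from here.
OP6 starts before OP5 ends → OP5 and OP6 overlap.
OP4 starts before OP5 ends → OP5 and OP4 overlap.
OP8 starts after OP5 ends; OP5 is clear from here.
OP4 starts before OP6 ends → OP6 and OP4 overlap.
OP8 starts after OP6 ends; OP6 is clear from here.
OP8 starts after OP4 ends; OP4 is clear from here.
OP7 starts before OP8 ends → OP8 and OP7 overlap.

OP1 & OP3, OP2 & OP3, OP2 & OP5, OP4 & OP5, OP4 & OP6, OP5 & OP6, OP7 & OP8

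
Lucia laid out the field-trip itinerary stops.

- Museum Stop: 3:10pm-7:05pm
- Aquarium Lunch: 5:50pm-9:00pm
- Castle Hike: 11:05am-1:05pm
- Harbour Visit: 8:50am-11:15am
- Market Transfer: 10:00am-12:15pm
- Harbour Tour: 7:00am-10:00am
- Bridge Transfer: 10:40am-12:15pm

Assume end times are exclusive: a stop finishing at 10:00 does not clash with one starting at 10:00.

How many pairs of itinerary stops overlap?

8

Sorted by start: Harbour Tour, Harbour Visit, Market Transfer, Bridge Transfer, Castle Hike, Museum Stop, Aquarium Lunch.
Harbour Visit starts before Harbour Tour ends → Harbour Tour and Harbour Visit overlap.
Market Transfer starts exactly when Harbour Tour ends (back-to-back, no overlap), so Harbour Tour has no further overlaps.
Market Transfer starts before Harbour Visit ends → Harbour Visit and Market Transfer overlap.
Bridge Transfer starts before Harbour Visit ends → Harbour Visit and Bridge Transfer overlap.
Castle Hike starts before Harbour Visit ends → Harbour Visit and Castle Hike overlap.
Museum Stop starts after Harbour Visit ends, so Harbour Visit has no further overlaps.
Bridge Transfer starts before Market Transfer ends → Market Transfer and Bridge Transfer overlap.
Castle Hike starts before Market Transfer ends → Market Transfer and Castle Hike overlap.
Museum Stop starts after Market Transfer ends, so Market Transfer has no further overlaps.
Castle Hike starts before Bridge Transfer ends → Bridge Transfer and Castle Hike overlap.
Museum Stop starts after Bridge Transfer ends, so Bridge Transfer has no further overlaps.
Museum Stop starts after Castle Hike ends, so Castle Hike has no further overlaps.
Aquarium Lunch starts before Museum Stop ends → Museum Stop and Aquarium Lunch overlap.
Overlapping pairs: Aquarium Lunch & Museum Stop, Bridge Transfer & Castle Hike, Bridge Transfer & Harbour Visit, Bridge Transfer & Market Transfer, Castle Hike & Harbour Visit, Castle Hike & Market Transfer, Harbour Tour & Harbour Visit, Harbour Visit & Market Transfer — 8 in total.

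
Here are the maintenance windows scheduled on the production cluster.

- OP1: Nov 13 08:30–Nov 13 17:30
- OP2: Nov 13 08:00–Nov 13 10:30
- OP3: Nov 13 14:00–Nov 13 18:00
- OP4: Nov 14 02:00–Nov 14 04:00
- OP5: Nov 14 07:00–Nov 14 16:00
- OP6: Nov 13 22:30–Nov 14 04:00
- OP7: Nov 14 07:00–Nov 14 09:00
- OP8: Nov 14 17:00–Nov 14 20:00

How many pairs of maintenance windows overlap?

4

Sorted by start: OP2, OP1, OP3, OP6, OP4, OP5, OP7, OP8.
OP1 starts before OP2 ends → OP2 and OP1 overlap.
OP3 starts after OP2 ends; OP2 is clear from here.
OP3 starts before OP1 ends → OP1 and OP3 overlap.
OP6 starts after OP1 ends; OP1 is clear from here.
OP6 starts after OP3 ends; OP3 is clear from here.
OP4 starts before OP6 ends → OP6 and OP4 overlap.
OP5 starts after OP6 ends; OP6 is clear from here.
OP5 starts after OP4 ends; OP4 is clear from here.
OP7 starts before OP5 ends → OP5 and OP7 overlap.
OP8 starts after OP5 ends.
OP8 starts after OP7 ends.
Overlapping pairs: OP1 & OP2, OP1 & OP3, OP4 & OP6, OP5 & OP7 — 4 in total.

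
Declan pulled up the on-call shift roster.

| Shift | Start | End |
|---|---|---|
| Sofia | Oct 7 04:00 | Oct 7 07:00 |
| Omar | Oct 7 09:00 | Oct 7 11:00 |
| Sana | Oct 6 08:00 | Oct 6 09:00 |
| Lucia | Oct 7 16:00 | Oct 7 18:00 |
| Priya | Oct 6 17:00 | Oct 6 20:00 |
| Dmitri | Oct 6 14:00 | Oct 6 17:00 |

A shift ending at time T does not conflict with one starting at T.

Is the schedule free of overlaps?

Yes

Two intervals overlap when each starts before the other ends.
Sorted by start: Sana, Dmitri, Priya, Sofia, Omar, Lucia.
Dmitri starts after Sana ends — done with Sana.
Priya starts exactly when Dmitri ends (back-to-back, no overlap) — done with Dmitri.
Sofia starts after Priya ends — done with Priya.
Omar starts after Sofia ends — done with Sofia.
Lucia starts after Omar ends.
Every pair is clear; the schedule has no overlaps.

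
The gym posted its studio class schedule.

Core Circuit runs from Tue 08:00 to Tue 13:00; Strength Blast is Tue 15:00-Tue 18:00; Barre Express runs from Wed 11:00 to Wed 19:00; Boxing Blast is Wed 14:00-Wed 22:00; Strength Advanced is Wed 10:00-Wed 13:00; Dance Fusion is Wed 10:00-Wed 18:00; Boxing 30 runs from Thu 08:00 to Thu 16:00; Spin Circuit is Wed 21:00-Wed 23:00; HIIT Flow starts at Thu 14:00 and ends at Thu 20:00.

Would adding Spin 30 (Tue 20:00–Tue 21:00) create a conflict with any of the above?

No — it doesn't clash with anything

Core Circuit: ends Tue 13:00 at or before Spin 30 starts Tue 20:00 → clear.
Strength Blast: ends Tue 18:00 at or before Spin 30 starts Tue 20:00 → clear.
Strength Advanced: starts Wed 10:00 at or after Spin 30 ends Tue 21:00 → clear.
Dance Fusion: starts Wed 10:00 at or after Spin 30 ends Tue 21:00 → clear.
Barre Express: starts Wed 11:00 at or after Spin 30 ends Tue 21:00 → clear.
Boxing Blast: starts Wed 14:00 at or after Spin 30 ends Tue 21:00 → clear.
Spin Circuit: starts Wed 21:00 at or after Spin 30 ends Tue 21:00 → clear.
Boxing 30: starts Thu 08:00 at or after Spin 30 ends Tue 21:00 → clear.
HIIT Flow: starts Thu 14:00 at or after Spin 30 ends Tue 21:00 → clear.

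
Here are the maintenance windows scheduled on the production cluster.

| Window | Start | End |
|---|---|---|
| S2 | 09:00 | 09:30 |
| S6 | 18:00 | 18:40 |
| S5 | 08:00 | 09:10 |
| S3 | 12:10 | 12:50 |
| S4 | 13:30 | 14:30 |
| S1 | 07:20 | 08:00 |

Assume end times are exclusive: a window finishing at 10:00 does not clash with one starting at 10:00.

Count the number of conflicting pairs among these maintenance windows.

1

Sorted by start: S1, S5, S2, S3, S4, S6.
S5 starts exactly when S1 ends (back-to-back, no overlap); S1 is clear from here.
S2 starts before S5 ends → S5 and S2 overlap.
S3 starts after S5 ends; S5 is clear from here.
S3 starts after S2 ends; S2 is clear from here.
S4 starts after S3 ends; S3 is clear from here.
S6 starts after S4 ends.
Overlapping pairs: S2 & S5 — 1 in total.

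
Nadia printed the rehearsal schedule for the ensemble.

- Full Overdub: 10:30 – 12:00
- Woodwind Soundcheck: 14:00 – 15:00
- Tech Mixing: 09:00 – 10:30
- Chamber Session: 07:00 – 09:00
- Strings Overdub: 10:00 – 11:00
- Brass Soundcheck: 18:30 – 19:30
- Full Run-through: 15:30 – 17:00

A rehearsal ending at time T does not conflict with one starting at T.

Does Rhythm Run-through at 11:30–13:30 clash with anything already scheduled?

Chamber Session: ends 09:00 at or before Rhythm Run-through starts 11:30 → clear.
Tech Mixing: ends 10:30 at or before Rhythm Run-through starts 11:30 → clear.
Strings Overdub: ends 11:00 at or before Rhythm Run-through starts 11:30 → clear.
Full Overdub: starts 10:30 before Rhythm Run-through ends 13:30, and ends 12:00 after Rhythm Run-through starts 11:30 → overlap.
Woodwind Soundcheck: starts 14:00 at or after Rhythm Run-through ends 13:30 → clear.
Full Run-through: starts 15:30 at or after Rhythm Run-through ends 13:30 → clear.
Brass Soundcheck: starts 18:30 at or after Rhythm Run-through ends 13:30 → clear.
Rhythm Run-through overlaps Full Overdub.

Yes — it overlaps Full Overdub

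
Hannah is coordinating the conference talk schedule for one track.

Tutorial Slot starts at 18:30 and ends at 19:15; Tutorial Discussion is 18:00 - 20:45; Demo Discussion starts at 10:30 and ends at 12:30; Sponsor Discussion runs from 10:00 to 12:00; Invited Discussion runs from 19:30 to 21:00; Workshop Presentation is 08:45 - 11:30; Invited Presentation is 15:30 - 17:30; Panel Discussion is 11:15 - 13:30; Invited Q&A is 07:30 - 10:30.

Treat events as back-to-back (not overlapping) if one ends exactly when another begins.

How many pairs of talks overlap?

Sorted by start: Invited Q&A, Workshop Presentation, Sponsor Discussion, Demo Discussion, Panel Discussion, Invited Presentation, Tutorial Discussion, Tutorial Slot, Invited Discussion.
Workshop Presentation starts before Invited Q&A ends → Invited Q&A and Workshop Presentation overlap.
Sponsor Discussion starts before Invited Q&A ends → Invited Q&A and Sponsor Discussion overlap.
Demo Discussion starts exactly when Invited Q&A ends (back-to-back, no overlap); Invited Q&A is clear from here.
Sponsor Discussion starts before Workshop Presentation ends → Workshop Presentation and Sponsor Discussion overlap.
Demo Discussion starts before Workshop Presentation ends → Workshop Presentation and Demo Discussion overlap.
Panel Discussion starts before Workshop Presentation ends → Workshop Presentation and Panel Discussion overlap.
Invited Presentation starts after Workshop Presentation ends; Workshop Presentation is clear from here.
Demo Discussion starts before Sponsor Discussion ends → Sponsor Discussion and Demo Discussion overlap.
Panel Discussion starts before Sponsor Discussion ends → Sponsor Discussion and Panel Discussion overlap.
Invited Presentation starts after Sponsor Discussion ends; Sponsor Discussion is clear from here.
Panel Discussion starts before Demo Discussion ends → Demo Discussion and Panel Discussion overlap.
Invited Presentation starts after Demo Discussion ends; Demo Discussion is clear from here.
Invited Presentation starts after Panel Discussion ends; Panel Discussion is clear from here.
Tutorial Discussion starts after Invited Presentation ends; Invited Presentation is clear from here.
Tutorial Slot starts before Tutorial Discussion ends → Tutorial Discussion and Tutorial Slot overlap.
Invited Discussion starts before Tutorial Discussion ends → Tutorial Discussion and Invited Discussion overlap.
Invited Discussion starts after Tutorial Slot ends.
Overlapping pairs: Demo Discussion & Panel Discussion, Demo Discussion & Sponsor Discussion, Demo Discussion & Workshop Presentation, Invited Discussion & Tutorial Discussion, Invited Q&A & Sponsor Discussion, Invited Q&A & Workshop Presentation, Panel Discussion & Sponsor Discussion, Panel Discussion & Workshop Presentation, Sponsor Discussion & Workshop Presentation, Tutorial Discussion & Tutorial Slot — 10 in total.

10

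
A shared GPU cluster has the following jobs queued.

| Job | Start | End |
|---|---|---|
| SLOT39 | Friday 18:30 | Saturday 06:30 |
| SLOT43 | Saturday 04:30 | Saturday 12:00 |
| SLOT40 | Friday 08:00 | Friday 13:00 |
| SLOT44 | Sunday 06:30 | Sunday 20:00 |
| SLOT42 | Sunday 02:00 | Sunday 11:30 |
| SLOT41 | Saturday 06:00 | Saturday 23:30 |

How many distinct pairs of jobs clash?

4

Sorted by start: SLOT40, SLOT39, SLOT43, SLOT41, SLOT42, SLOT44.
SLOT39 starts after SLOT40 ends; SLOT40 is clear from here.
SLOT43 starts before SLOT39 ends → SLOT39 and SLOT43 overlap.
SLOT41 starts before SLOT39 ends → SLOT39 and SLOT41 overlap.
SLOT42 starts after SLOT39 ends; SLOT39 is clear from here.
SLOT41 starts before SLOT43 ends → SLOT43 and SLOT41 overlap.
SLOT42 starts after SLOT43 ends; SLOT43 is clear from here.
SLOT42 starts after SLOT41 ends; SLOT41 is clear from here.
SLOT44 starts before SLOT42 ends → SLOT42 and SLOT44 overlap.
Overlapping pairs: SLOT39 & SLOT41, SLOT39 & SLOT43, SLOT41 & SLOT43, SLOT42 & SLOT44 — 4 in total.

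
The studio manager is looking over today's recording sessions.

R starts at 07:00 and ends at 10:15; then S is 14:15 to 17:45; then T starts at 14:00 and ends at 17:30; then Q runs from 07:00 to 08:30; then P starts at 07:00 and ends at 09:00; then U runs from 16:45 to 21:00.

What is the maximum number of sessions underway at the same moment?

3

Walk through starts and ends in time order (an end at T is processed before a start at T):
07:00 start P → 1
07:00 start Q → 2
07:00 start R → 3
08:30 end Q → 2
09:00 end P → 1
10:15 end R → 0
14:00 start T → 1
14:15 start S → 2
16:45 start U → 3
17:30 end T → 2
17:45 end S → 1
21:00 end U → 0
Peak is 3, at 07:00 (P, Q, R).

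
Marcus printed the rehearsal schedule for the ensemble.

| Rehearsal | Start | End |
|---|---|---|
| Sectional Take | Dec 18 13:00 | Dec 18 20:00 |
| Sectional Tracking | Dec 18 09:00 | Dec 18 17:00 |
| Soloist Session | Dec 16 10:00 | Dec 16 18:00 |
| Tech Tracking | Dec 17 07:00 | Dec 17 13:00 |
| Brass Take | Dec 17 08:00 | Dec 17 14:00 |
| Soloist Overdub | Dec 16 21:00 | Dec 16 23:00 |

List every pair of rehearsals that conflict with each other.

Brass Take & Tech Tracking, Sectional Take & Sectional Tracking

Sorted by start: Soloist Session, Soloist Overdub, Tech Tracking, Brass Take, Sectional Tracking, Sectional Take.
Soloist Overdub starts after Soloist Session ends, so nothing later overlaps Soloist Session either.
Tech Tracking starts after Soloist Overdub ends, so nothing later overlaps Soloist Overdub either.
Brass Take starts before Tech Tracking ends → Tech Tracking and Brass Take overlap.
Sectional Tracking starts after Tech Tracking ends, so nothing later overlaps Tech Tracking either.
Sectional Tracking starts after Brass Take ends, so nothing later overlaps Brass Take either.
Sectional Take starts before Sectional Tracking ends → Sectional Tracking and Sectional Take overlap.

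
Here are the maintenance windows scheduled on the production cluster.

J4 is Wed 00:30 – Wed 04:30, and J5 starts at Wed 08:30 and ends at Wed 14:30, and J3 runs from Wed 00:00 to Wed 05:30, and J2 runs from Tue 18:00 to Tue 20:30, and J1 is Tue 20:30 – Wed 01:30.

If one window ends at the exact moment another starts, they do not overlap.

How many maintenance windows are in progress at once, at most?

3

Sort all start/end points and keep a running count:
Tue 18:00 start J2 → 1
Tue 20:30 end J2 → 0
Tue 20:30 start J1 → 1
Wed 00:00 start J3 → 2
Wed 00:30 start J4 → 3
Wed 01:30 end J1 → 2
Wed 04:30 end J4 → 1
Wed 05:30 end J3 → 0
Wed 08:30 start J5 → 1
Wed 14:30 end J5 → 0
Peak is 3, at Wed 00:30 (J1, J3, J4).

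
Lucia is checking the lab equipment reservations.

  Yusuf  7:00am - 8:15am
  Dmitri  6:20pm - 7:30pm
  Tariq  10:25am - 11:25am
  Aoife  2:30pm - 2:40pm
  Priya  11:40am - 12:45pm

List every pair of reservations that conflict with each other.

no overlapping pairs

Sorted by start: Yusuf, Tariq, Priya, Aoife, Dmitri.
Tariq starts after Yusuf ends, so Yusuf has no further overlaps.
Priya starts after Tariq ends, so Tariq has no further overlaps.
Aoife starts after Priya ends, so Priya has no further overlaps.
Dmitri starts after Aoife ends.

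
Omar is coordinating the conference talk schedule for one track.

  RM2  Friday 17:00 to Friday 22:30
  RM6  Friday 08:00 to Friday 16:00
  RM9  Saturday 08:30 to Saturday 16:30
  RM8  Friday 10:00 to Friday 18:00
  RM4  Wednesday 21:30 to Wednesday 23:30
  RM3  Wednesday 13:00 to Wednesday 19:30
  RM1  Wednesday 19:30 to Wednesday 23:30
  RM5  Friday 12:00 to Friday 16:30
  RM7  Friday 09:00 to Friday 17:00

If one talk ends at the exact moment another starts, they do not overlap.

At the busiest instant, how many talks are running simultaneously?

Sweep the timeline, counting +1 at each start and −1 at each end (ends before starts at a tie):
Wednesday 13:00 start RM3 → 1
Wednesday 19:30 end RM3 → 0
Wednesday 19:30 start RM1 → 1
Wednesday 21:30 start RM4 → 2
Wednesday 23:30 end RM1 → 1
Wednesday 23:30 end RM4 → 0
Friday 08:00 start RM6 → 1
Friday 09:00 start RM7 → 2
Friday 10:00 start RM8 → 3
Friday 12:00 start RM5 → 4
Friday 16:00 end RM6 → 3
Friday 16:30 end RM5 → 2
Friday 17:00 end RM7 → 1
Friday 17:00 start RM2 → 2
Friday 18:00 end RM8 → 1
Friday 22:30 end RM2 → 0
Saturday 08:30 start RM9 → 1
Saturday 16:30 end RM9 → 0
Peak is 4, at Friday 12:00 (RM5, RM6, RM7, RM8).

4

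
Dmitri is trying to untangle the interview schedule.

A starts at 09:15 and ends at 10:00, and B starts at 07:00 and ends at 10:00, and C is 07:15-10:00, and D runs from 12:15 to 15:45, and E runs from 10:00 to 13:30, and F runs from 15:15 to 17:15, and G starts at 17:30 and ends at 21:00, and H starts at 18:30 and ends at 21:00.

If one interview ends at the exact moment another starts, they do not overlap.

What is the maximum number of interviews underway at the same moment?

3

Sort all start/end points and keep a running count:
07:00 start B → 1
07:15 start C → 2
09:15 start A → 3
10:00 end A → 2
10:00 end B → 1
10:00 end C → 0
10:00 start E → 1
12:15 start D → 2
13:30 end E → 1
15:15 start F → 2
15:45 end D → 1
17:15 end F → 0
17:30 start G → 1
18:30 start H → 2
21:00 end G → 1
21:00 end H → 0
Peak is 3, at 09:15 (A, B, C).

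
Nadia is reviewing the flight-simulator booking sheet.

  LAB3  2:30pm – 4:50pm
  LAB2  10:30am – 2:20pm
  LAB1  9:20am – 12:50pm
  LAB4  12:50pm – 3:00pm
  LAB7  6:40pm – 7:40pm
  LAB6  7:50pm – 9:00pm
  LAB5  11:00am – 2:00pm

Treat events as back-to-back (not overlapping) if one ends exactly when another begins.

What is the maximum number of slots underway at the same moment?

Walk through starts and ends in time order (an end at T is processed before a start at T):
9:20am start LAB1 → 1
10:30am start LAB2 → 2
11:00am start LAB5 → 3
12:50pm end LAB1 → 2
12:50pm start LAB4 → 3
2:00pm end LAB5 → 2
2:20pm end LAB2 → 1
2:30pm start LAB3 → 2
3:00pm end LAB4 → 1
4:50pm end LAB3 → 0
6:40pm start LAB7 → 1
7:40pm end LAB7 → 0
7:50pm start LAB6 → 1
9:00pm end LAB6 → 0
Peak is 3, at 11:00am (LAB1, LAB2, LAB5).

3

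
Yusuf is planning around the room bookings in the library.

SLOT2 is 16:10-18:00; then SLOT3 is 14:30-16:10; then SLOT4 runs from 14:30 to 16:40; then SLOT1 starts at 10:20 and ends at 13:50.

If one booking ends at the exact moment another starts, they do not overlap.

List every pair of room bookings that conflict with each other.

SLOT2 & SLOT4, SLOT3 & SLOT4

Sorted by start: SLOT1, SLOT3, SLOT4, SLOT2.
SLOT3 starts after SLOT1 ends — done with SLOT1.
SLOT4 starts before SLOT3 ends → SLOT3 and SLOT4 overlap.
SLOT2 starts exactly when SLOT3 ends (back-to-back, no overlap).
SLOT2 starts before SLOT4 ends → SLOT4 and SLOT2 overlap.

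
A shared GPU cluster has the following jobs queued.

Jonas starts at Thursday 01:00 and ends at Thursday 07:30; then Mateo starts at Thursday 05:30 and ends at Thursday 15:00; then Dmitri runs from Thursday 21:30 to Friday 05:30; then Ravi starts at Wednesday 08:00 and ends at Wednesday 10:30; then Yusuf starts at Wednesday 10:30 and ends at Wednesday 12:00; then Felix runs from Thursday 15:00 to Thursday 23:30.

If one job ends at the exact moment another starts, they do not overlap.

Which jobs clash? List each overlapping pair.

Dmitri & Felix, Jonas & Mateo

Sorted by start: Ravi, Yusuf, Jonas, Mateo, Felix, Dmitri.
Yusuf starts exactly when Ravi ends (back-to-back, no overlap), so nothing later overlaps Ravi either.
Jonas starts after Yusuf ends, so nothing later overlaps Yusuf either.
Mateo starts before Jonas ends → Jonas and Mateo overlap.
Felix starts after Jonas ends, so nothing later overlaps Jonas either.
Felix starts exactly when Mateo ends (back-to-back, no overlap), so nothing later overlaps Mateo either.
Dmitri starts before Felix ends → Felix and Dmitri overlap.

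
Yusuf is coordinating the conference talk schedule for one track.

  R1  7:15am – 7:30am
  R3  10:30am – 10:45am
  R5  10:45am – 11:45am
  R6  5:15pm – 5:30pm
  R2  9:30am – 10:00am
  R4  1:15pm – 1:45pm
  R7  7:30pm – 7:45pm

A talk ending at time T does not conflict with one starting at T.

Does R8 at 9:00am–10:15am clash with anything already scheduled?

R1: ends 7:30am at or before R8 starts 9:00am → clear.
R2: starts 9:30am before R8 ends 10:15am, and ends 10:00am after R8 starts 9:00am → overlap.
R3: starts 10:30am at or after R8 ends 10:15am → clear.
R5: starts 10:45am at or after R8 ends 10:15am → clear.
R4: starts 1:15pm at or after R8 ends 10:15am → clear.
R6: starts 5:15pm at or after R8 ends 10:15am → clear.
R7: starts 7:30pm at or after R8 ends 10:15am → clear.
R8 overlaps R2.

Yes — it overlaps R2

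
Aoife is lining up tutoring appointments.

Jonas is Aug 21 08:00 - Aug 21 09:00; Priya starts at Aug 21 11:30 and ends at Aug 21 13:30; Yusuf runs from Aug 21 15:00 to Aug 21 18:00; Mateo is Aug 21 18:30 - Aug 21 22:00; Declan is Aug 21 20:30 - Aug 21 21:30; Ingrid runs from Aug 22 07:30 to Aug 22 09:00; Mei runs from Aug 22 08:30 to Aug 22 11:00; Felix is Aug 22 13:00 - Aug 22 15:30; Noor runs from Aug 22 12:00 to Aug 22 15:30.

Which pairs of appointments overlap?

Declan & Mateo, Felix & Noor, Ingrid & Mei

Two intervals overlap when each starts before the other ends.
Sorted by start: Jonas, Priya, Yusuf, Mateo, Declan, Ingrid, Mei, Noor, Felix.
Priya starts after Jonas ends; Jonas is clear from here.
Yusuf starts after Priya ends; Priya is clear from here.
Mateo starts after Yusuf ends; Yusuf is clear from here.
Declan starts before Mateo ends → Mateo and Declan overlap.
Ingrid starts after Mateo ends; Mateo is clear from here.
Ingrid starts after Declan ends; Declan is clear from here.
Mei starts before Ingrid ends → Ingrid and Mei overlap.
Noor starts after Ingrid ends; Ingrid is clear from here.
Noor starts after Mei ends; Mei is clear from here.
Felix starts before Noor ends → Noor and Felix overlap.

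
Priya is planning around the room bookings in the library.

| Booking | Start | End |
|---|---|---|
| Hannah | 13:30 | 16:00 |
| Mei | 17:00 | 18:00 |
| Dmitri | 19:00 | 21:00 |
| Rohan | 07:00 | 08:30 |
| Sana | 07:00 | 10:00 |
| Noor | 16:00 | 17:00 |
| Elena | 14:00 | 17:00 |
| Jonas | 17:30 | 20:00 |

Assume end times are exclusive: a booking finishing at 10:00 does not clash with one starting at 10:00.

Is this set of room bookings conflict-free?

Sorted by start: Sana, Rohan, Hannah, Elena, Noor, Mei, Jonas, Dmitri.
Rohan starts before Sana ends → Sana and Rohan overlap.
That's a conflict, so the schedule is not conflict-free.

No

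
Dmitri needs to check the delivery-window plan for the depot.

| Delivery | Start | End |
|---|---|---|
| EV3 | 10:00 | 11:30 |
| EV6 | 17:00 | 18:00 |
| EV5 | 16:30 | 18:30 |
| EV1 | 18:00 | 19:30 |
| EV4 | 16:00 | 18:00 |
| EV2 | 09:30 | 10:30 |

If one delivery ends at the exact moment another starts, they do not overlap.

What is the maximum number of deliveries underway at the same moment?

Walk through starts and ends in time order (an end at T is processed before a start at T):
09:30 start EV2 → 1
10:00 start EV3 → 2
10:30 end EV2 → 1
11:30 end EV3 → 0
16:00 start EV4 → 1
16:30 start EV5 → 2
17:00 start EV6 → 3
18:00 end EV4 → 2
18:00 end EV6 → 1
18:00 start EV1 → 2
18:30 end EV5 → 1
19:30 end EV1 → 0
Peak is 3, at 17:00 (EV4, EV5, EV6).

3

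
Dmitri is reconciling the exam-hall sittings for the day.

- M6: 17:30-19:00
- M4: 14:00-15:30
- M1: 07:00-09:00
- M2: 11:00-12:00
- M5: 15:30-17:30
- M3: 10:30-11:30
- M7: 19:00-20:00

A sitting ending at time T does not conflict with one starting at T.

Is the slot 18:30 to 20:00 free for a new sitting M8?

No — it overlaps M6, M7

M1: ends 09:00 at or before M8 starts 18:30 → clear.
M3: ends 11:30 at or before M8 starts 18:30 → clear.
M2: ends 12:00 at or before M8 starts 18:30 → clear.
M4: ends 15:30 at or before M8 starts 18:30 → clear.
M5: ends 17:30 at or before M8 starts 18:30 → clear.
M6: starts 17:30 before M8 ends 20:00, and ends 19:00 after M8 starts 18:30 → overlap.
M7: starts 19:00 before M8 ends 20:00, and ends 20:00 after M8 starts 18:30 → overlap.
M8 overlaps M6, M7.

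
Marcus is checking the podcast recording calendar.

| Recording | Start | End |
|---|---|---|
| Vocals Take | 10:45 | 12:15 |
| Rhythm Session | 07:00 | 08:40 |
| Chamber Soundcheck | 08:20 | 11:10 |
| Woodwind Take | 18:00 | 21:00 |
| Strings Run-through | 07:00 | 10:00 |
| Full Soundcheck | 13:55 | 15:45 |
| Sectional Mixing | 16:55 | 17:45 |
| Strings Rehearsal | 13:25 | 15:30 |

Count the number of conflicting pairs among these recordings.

Two intervals overlap when each starts before the other ends.
Sorted by start: Strings Run-through, Rhythm Session, Chamber Soundcheck, Vocals Take, Strings Rehearsal, Full Soundcheck, Sectional Mixing, Woodwind Take.
Rhythm Session starts before Strings Run-through ends → Strings Run-through and Rhythm Session overlap.
Chamber Soundcheck starts before Strings Run-through ends → Strings Run-through and Chamber Soundcheck overlap.
Vocals Take starts after Strings Run-through ends — done with Strings Run-through.
Chamber Soundcheck starts before Rhythm Session ends → Rhythm Session and Chamber Soundcheck overlap.
Vocals Take starts after Rhythm Session ends — done with Rhythm Session.
Vocals Take starts before Chamber Soundcheck ends → Chamber Soundcheck and Vocals Take overlap.
Strings Rehearsal starts after Chamber Soundcheck ends — done with Chamber Soundcheck.
Strings Rehearsal starts after Vocals Take ends — done with Vocals Take.
Full Soundcheck starts before Strings Rehearsal ends → Strings Rehearsal and Full Soundcheck overlap.
Sectional Mixing starts after Strings Rehearsal ends — done with Strings Rehearsal.
Sectional Mixing starts after Full Soundcheck ends — done with Full Soundcheck.
Woodwind Take starts after Sectional Mixing ends.
Overlapping pairs: Chamber Soundcheck & Rhythm Session, Chamber Soundcheck & Strings Run-through, Chamber Soundcheck & Vocals Take, Full Soundcheck & Strings Rehearsal, Rhythm Session & Strings Run-through — 5 in total.

5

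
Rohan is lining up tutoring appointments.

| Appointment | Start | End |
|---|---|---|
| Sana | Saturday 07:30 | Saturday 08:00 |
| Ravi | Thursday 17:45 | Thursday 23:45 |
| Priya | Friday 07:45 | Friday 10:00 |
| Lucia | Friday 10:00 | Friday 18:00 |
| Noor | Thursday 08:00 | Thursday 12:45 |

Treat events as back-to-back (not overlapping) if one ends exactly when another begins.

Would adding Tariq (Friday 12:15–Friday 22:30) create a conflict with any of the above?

Yes — it overlaps Lucia

Noor: ends Thursday 12:45 at or before Tariq starts Friday 12:15 → clear.
Ravi: ends Thursday 23:45 at or before Tariq starts Friday 12:15 → clear.
Priya: ends Friday 10:00 at or before Tariq starts Friday 12:15 → clear.
Lucia: starts Friday 10:00 before Tariq ends Friday 22:30, and ends Friday 18:00 after Tariq starts Friday 12:15 → overlap.
Sana: starts Saturday 07:30 at or after Tariq ends Friday 22:30 → clear.
Tariq overlaps Lucia.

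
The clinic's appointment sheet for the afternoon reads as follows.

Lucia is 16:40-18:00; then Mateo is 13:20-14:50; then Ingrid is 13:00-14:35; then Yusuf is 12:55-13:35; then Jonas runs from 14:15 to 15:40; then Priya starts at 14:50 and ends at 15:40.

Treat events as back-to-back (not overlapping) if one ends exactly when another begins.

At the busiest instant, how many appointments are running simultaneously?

Walk through starts and ends in time order (an end at T is processed before a start at T):
12:55 start Yusuf → 1
13:00 start Ingrid → 2
13:20 start Mateo → 3
13:35 end Yusuf → 2
14:15 start Jonas → 3
14:35 end Ingrid → 2
14:50 end Mateo → 1
14:50 start Priya → 2
15:40 end Jonas → 1
15:40 end Priya → 0
16:40 start Lucia → 1
18:00 end Lucia → 0
Peak is 3, at 13:20 (Ingrid, Mateo, Yusuf).

3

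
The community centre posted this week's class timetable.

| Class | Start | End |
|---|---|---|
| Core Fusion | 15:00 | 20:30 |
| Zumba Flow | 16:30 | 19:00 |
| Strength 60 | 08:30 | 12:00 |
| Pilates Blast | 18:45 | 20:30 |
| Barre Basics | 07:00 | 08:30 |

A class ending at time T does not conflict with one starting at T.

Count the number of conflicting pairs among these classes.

3

Check each pair: they overlap iff neither finishes before the other starts.
Sorted by start: Barre Basics, Strength 60, Core Fusion, Zumba Flow, Pilates Blast.
Strength 60 starts exactly when Barre Basics ends (back-to-back, no overlap); Barre Basics is clear from here.
Core Fusion starts after Strength 60 ends; Strength 60 is clear from here.
Zumba Flow starts before Core Fusion ends → Core Fusion and Zumba Flow overlap.
Pilates Blast starts before Core Fusion ends → Core Fusion and Pilates Blast overlap.
Pilates Blast starts before Zumba Flow ends → Zumba Flow and Pilates Blast overlap.
Overlapping pairs: Core Fusion & Pilates Blast, Core Fusion & Zumba Flow, Pilates Blast & Zumba Flow — 3 in total.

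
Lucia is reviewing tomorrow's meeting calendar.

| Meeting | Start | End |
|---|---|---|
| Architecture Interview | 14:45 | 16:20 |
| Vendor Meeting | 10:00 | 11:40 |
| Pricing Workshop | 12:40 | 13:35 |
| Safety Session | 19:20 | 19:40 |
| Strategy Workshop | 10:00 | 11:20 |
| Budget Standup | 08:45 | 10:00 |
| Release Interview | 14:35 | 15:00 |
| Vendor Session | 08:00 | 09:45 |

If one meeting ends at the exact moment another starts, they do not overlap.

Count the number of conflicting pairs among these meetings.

3

Sorted by start: Vendor Session, Budget Standup, Strategy Workshop, Vendor Meeting, Pricing Workshop, Release Interview, Architecture Interview, Safety Session.
Budget Standup starts before Vendor Session ends → Vendor Session and Budget Standup overlap.
Strategy Workshop starts after Vendor Session ends — done with Vendor Session.
Strategy Workshop starts exactly when Budget Standup ends (back-to-back, no overlap) — done with Budget Standup.
Vendor Meeting starts before Strategy Workshop ends → Strategy Workshop and Vendor Meeting overlap.
Pricing Workshop starts after Strategy Workshop ends — done with Strategy Workshop.
Pricing Workshop starts after Vendor Meeting ends — done with Vendor Meeting.
Release Interview starts after Pricing Workshop ends — done with Pricing Workshop.
Architecture Interview starts before Release Interview ends → Release Interview and Architecture Interview overlap.
Safety Session starts after Release Interview ends.
Safety Session starts after Architecture Interview ends.
Overlapping pairs: Architecture Interview & Release Interview, Budget Standup & Vendor Session, Strategy Workshop & Vendor Meeting — 3 in total.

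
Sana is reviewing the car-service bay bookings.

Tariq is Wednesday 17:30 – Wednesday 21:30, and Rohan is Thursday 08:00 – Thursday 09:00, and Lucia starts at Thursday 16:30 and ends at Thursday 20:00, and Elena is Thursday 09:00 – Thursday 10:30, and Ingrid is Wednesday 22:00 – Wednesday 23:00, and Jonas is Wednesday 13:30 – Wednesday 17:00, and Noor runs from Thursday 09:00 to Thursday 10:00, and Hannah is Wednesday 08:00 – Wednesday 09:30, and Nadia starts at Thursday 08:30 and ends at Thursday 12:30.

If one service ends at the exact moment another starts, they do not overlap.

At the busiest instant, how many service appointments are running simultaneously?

Walk through starts and ends in time order (an end at T is processed before a start at T):
Wednesday 08:00 start Hannah → 1
Wednesday 09:30 end Hannah → 0
Wednesday 13:30 start Jonas → 1
Wednesday 17:00 end Jonas → 0
Wednesday 17:30 start Tariq → 1
Wednesday 21:30 end Tariq → 0
Wednesday 22:00 start Ingrid → 1
Wednesday 23:00 end Ingrid → 0
Thursday 08:00 start Rohan → 1
Thursday 08:30 start Nadia → 2
Thursday 09:00 end Rohan → 1
Thursday 09:00 start Elena → 2
Thursday 09:00 start Noor → 3
Thursday 10:00 end Noor → 2
Thursday 10:30 end Elena → 1
Thursday 12:30 end Nadia → 0
Thursday 16:30 start Lucia → 1
Thursday 20:00 end Lucia → 0
Peak is 3, at Thursday 09:00 (Elena, Nadia, Noor).

3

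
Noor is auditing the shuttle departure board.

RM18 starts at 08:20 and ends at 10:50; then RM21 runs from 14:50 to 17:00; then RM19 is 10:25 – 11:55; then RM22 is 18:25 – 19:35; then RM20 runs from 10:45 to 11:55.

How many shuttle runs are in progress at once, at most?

Sweep the timeline, counting +1 at each start and −1 at each end (ends before starts at a tie):
08:20 start RM18 → 1
10:25 start RM19 → 2
10:45 start RM20 → 3
10:50 end RM18 → 2
11:55 end RM19 → 1
11:55 end RM20 → 0
14:50 start RM21 → 1
17:00 end RM21 → 0
18:25 start RM22 → 1
19:35 end RM22 → 0
Peak is 3, at 10:45 (RM18, RM19, RM20).

3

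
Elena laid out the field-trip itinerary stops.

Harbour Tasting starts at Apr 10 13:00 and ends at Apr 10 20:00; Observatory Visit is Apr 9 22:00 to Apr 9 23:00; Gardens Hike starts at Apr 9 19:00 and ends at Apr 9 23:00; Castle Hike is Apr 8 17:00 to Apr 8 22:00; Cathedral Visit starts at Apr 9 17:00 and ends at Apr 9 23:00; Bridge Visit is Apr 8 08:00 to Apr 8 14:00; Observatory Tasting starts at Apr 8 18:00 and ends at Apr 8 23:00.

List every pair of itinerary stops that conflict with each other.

Sorted by start: Bridge Visit, Castle Hike, Observatory Tasting, Cathedral Visit, Gardens Hike, Observatory Visit, Harbour Tasting.
Castle Hike starts after Bridge Visit ends — done with Bridge Visit.
Observatory Tasting starts before Castle Hike ends → Castle Hike and Observatory Tasting overlap.
Cathedral Visit starts after Castle Hike ends — done with Castle Hike.
Cathedral Visit starts after Observatory Tasting ends — done with Observatory Tasting.
Gardens Hike starts before Cathedral Visit ends → Cathedral Visit and Gardens Hike overlap.
Observatory Visit starts before Cathedral Visit ends → Cathedral Visit and Observatory Visit overlap.
Harbour Tasting starts after Cathedral Visit ends.
Observatory Visit starts before Gardens Hike ends → Gardens Hike and Observatory Visit overlap.
Harbour Tasting starts after Gardens Hike ends.
Harbour Tasting starts after Observatory Visit ends.

Castle Hike & Observatory Tasting, Cathedral Visit & Gardens Hike, Cathedral Visit & Observatory Visit, Gardens Hike & Observatory Visit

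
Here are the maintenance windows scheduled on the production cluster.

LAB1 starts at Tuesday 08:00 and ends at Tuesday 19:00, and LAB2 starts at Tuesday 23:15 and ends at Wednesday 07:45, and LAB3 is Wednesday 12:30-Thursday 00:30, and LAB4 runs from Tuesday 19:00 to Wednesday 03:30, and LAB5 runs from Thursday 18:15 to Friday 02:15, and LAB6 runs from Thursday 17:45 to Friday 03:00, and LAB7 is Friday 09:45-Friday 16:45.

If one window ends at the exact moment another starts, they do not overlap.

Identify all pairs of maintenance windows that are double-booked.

Sorted by start: LAB1, LAB4, LAB2, LAB3, LAB6, LAB5, LAB7.
LAB4 starts exactly when LAB1 ends (back-to-back, no overlap) — done with LAB1.
LAB2 starts before LAB4 ends → LAB4 and LAB2 overlap.
LAB3 starts after LAB4 ends — done with LAB4.
LAB3 starts after LAB2 ends — done with LAB2.
LAB6 starts after LAB3 ends — done with LAB3.
LAB5 starts before LAB6 ends → LAB6 and LAB5 overlap.
LAB7 starts after LAB6 ends.
LAB7 starts after LAB5 ends.

LAB2 & LAB4, LAB5 & LAB6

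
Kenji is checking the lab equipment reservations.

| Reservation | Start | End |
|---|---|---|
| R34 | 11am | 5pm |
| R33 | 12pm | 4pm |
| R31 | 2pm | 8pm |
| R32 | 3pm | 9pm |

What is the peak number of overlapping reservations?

Walk through starts and ends in time order (an end at T is processed before a start at T):
11am start R34 → 1
12pm start R33 → 2
2pm start R31 → 3
3pm start R32 → 4
4pm end R33 → 3
5pm end R34 → 2
8pm end R31 → 1
9pm end R32 → 0
Peak is 4, at 3pm (R31, R32, R33, R34).

4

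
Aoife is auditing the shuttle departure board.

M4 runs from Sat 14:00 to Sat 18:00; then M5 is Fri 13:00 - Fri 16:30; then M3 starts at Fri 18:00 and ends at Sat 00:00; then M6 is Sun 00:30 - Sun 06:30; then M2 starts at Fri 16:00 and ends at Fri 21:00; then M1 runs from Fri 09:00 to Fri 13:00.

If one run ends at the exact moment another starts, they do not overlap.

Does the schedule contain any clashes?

Yes

Sorted by start: M1, M5, M2, M3, M4, M6.
M5 starts exactly when M1 ends (back-to-back, no overlap), so M1 has no further overlaps.
M2 starts before M5 ends → M5 and M2 overlap.
That's a conflict, so the schedule is not conflict-free.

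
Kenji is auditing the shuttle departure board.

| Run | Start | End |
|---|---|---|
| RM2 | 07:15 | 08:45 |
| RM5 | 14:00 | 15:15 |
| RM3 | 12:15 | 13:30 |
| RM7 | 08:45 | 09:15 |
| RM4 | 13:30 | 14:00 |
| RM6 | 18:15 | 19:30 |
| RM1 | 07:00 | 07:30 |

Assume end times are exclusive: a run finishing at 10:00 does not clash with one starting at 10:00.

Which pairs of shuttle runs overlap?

Check each pair: they overlap iff neither finishes before the other starts.
Sorted by start: RM1, RM2, RM7, RM3, RM4, RM5, RM6.
RM2 starts before RM1 ends → RM1 and RM2 overlap.
RM7 starts after RM1 ends; RM1 is clear from here.
RM7 starts exactly when RM2 ends (back-to-back, no overlap); RM2 is clear from here.
RM3 starts after RM7 ends; RM7 is clear from here.
RM4 starts exactly when RM3 ends (back-to-back, no overlap); RM3 is clear from here.
RM5 starts exactly when RM4 ends (back-to-back, no overlap); RM4 is clear from here.
RM6 starts after RM5 ends.

RM1 & RM2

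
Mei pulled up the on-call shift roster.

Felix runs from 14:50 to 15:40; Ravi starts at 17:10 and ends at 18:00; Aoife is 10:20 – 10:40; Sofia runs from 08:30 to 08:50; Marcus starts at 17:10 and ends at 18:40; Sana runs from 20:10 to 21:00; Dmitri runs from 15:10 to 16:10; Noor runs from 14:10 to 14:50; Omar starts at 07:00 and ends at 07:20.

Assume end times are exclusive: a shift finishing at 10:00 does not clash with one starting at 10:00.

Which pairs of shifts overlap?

Dmitri & Felix, Marcus & Ravi

Check each pair: they overlap iff neither finishes before the other starts.
Sorted by start: Omar, Sofia, Aoife, Noor, Felix, Dmitri, Ravi, Marcus, Sana.
Sofia starts after Omar ends; Omar is clear from here.
Aoife starts after Sofia ends; Sofia is clear from here.
Noor starts after Aoife ends; Aoife is clear from here.
Felix starts exactly when Noor ends (back-to-back, no overlap); Noor is clear from here.
Dmitri starts before Felix ends → Felix and Dmitri overlap.
Ravi starts after Felix ends; Felix is clear from here.
Ravi starts after Dmitri ends; Dmitri is clear from here.
Marcus starts before Ravi ends → Ravi and Marcus overlap.
Sana starts after Ravi ends.
Sana starts after Marcus ends.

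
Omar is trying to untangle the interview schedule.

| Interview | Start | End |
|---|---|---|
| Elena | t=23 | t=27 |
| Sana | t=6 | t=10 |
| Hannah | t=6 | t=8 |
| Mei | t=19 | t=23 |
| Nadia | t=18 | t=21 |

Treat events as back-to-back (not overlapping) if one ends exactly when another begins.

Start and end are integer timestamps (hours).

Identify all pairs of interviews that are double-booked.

Sorted by start: Sana, Hannah, Nadia, Mei, Elena.
Hannah starts before Sana ends → Sana and Hannah overlap.
Nadia starts after Sana ends; Sana is clear from here.
Nadia starts after Hannah ends; Hannah is clear from here.
Mei starts before Nadia ends → Nadia and Mei overlap.
Elena starts after Nadia ends.
Elena starts exactly when Mei ends (back-to-back, no overlap).

Hannah & Sana, Mei & Nadia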